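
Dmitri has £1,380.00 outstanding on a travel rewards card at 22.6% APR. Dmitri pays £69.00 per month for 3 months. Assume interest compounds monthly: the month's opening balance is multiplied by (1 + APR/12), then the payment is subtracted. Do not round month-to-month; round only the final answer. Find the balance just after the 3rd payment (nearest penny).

Monthly rate r = 22.6%/12 = 1.88333% = 0.0188333.
Each month: B ← B·(1+r) − £69.00.
Month 1: interest £25.99; balance after payment £1,336.99.
Month 2: interest £25.18; balance after payment £1,293.17.
Month 3: interest £24.35; balance after payment £1,248.52.

£1,248.52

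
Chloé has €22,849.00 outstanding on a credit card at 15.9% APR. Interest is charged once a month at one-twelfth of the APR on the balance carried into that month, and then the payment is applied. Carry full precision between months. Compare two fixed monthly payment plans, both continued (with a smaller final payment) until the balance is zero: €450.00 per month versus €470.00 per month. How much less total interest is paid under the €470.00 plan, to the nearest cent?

€1,296.97

Monthly rate r = 15.9%/12 = 1.325% = 0.01325.
At €450.00/mo: n = ⌈−ln(1 − rB₀/P)/ln(1+r)⌉ = 85 payments (last €390.75); total interest = total paid − €22,849.00 = €15,341.75.
At €470.00/mo: 79 payments (last €233.78); total interest €14,044.78.
Interest saved = €15,341.75 − €14,044.78 = €1,296.97.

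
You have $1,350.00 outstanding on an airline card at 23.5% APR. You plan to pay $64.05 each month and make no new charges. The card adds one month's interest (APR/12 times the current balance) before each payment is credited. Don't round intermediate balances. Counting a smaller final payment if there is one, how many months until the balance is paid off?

28 months

Monthly rate r = 23.5%/12 = 1.95833% = 0.0195833.
Recurrence: B ← B·(1+r) − $64.05.
Month 1: interest $26.44; balance after payment $1,312.39.
Month 2: interest $25.70; balance after payment $1,274.04.
Closed form: n = −ln(1 − rB₀/P)/ln(1+r) = −ln(0.58724)/ln(1.01958) ≈ 27.448, so the balance reaches zero during payment 28.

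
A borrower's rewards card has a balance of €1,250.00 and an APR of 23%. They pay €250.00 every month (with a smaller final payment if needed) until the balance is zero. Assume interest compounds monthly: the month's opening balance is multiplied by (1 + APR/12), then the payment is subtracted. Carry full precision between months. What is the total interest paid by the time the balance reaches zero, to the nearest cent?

€77.08

Monthly rate r = 23%/12 = 1.91667% = 0.0191667.
Payoff takes n = ⌈−ln(1 − rB₀/P)/ln(1+r)⌉ = ⌈5.306⌉ = 6 payments; the last is €77.08.
Total paid = 5·€250.00 + €77.08 = €1,327.08.
Total interest = total paid − principal = €1,327.08 − €1,250.00 = €77.08.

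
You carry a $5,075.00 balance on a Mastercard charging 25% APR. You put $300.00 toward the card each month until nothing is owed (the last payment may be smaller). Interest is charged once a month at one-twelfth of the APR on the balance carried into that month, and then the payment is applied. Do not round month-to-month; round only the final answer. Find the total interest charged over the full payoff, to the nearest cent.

$1,247.39

Monthly rate r = 25%/12 = 2.08333% = 0.0208333.
Payoff takes n = ⌈−ln(1 − rB₀/P)/ln(1+r)⌉ = ⌈21.074⌉ = 22 payments; the last is $22.39.
Total paid = 21·$300.00 + $22.39 = $6,322.39.
Total interest = total paid − principal = $6,322.39 − $5,075.00 = $1,247.39.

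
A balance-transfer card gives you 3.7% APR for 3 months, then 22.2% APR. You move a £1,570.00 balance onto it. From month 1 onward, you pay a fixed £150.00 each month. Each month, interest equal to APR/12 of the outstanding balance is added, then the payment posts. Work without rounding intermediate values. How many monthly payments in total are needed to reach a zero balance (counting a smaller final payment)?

12 payments

Promo months 1–3 at r₀ = 3.7%/12 = 0.00308333; months 4+ at r₁ = 22.2%/12 = 0.0185.
After month 3: iterate B ← B·(1+r₀) − £150.00 for 3 months → £1,133.18.
Then at r₁ with £150.00/mo: n₂ = −ln(1 − r₁·B/P)/ln(1+r₁) ≈ 8.21 → 9 more payments.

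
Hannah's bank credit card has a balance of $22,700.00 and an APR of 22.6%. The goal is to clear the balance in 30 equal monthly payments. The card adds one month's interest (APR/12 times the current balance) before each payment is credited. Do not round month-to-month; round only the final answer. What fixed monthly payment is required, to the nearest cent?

Monthly rate r = 22.6%/12 = 1.88333% = 0.0188333.
Level-payment amortization: P = B₀·r / (1 − (1+r)^(−n)) = 22700.00·0.0188333 / (1 − 1.01883^(−30)).
Denominator 1 − (1+r)^(−30) = 0.428645519.
P = 427.517 / 0.428645519 ≈ 997.37.

$997.37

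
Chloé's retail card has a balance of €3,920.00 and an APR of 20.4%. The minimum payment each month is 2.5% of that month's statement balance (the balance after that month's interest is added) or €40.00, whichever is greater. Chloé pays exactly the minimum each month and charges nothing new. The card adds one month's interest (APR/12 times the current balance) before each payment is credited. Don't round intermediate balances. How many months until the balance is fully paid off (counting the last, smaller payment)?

174 months

Monthly rate r = 20.4%/12 = 1.7% = 0.017.
While 2.5% of the post-interest balance exceeds €40.00, each month B ← (B·(1+r))·(1 − 0.025), i.e. B shrinks by the factor (1+r)·0.975 = 0.99157.
This holds for months 1–108. Entering month 109 the balance is €1,571.98; 2.5% of the post-interest balance is now below €40.00, so the flat €40.00 minimum applies from here.
From month 109 a fixed €40.00 at rate r clears €1,571.98 in 66 more payments. Total: 108 + 66 = 174 months.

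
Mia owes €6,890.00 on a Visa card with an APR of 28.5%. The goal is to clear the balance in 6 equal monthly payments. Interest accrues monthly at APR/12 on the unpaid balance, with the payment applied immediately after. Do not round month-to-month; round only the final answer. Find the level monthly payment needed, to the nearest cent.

Monthly rate r = 28.5%/12 = 2.375% = 0.02375.
Level-payment amortization: P = B₀·r / (1 − (1+r)^(−n)) = 6890.00·0.02375 / (1 − 1.02375^(−6)).
Denominator 1 − (1+r)^(−6) = 0.131366626.
P = 163.637 / 0.131366626 ≈ 1245.66.

€1,245.66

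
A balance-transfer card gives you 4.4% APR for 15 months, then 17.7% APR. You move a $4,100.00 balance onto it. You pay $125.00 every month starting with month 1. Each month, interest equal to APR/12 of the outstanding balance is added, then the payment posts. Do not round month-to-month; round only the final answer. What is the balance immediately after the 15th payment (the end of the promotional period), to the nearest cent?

Promo months 1–15 at r₀ = 4.4%/12 = 0.00366667; months 16+ at r₁ = 17.7%/12 = 0.01475.
After month 15: iterate B ← B·(1+r₀) − $125.00 for 15 months → $2,407.48.

$2,407.48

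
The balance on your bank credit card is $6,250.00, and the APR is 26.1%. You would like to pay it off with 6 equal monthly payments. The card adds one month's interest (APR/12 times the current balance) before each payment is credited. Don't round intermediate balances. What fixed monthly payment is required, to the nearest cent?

Monthly rate r = 26.1%/12 = 2.175% = 0.02175.
Level-payment amortization: P = B₀·r / (1 − (1+r)^(−n)) = 6250.00·0.02175 / (1 − 1.02175^(−6)).
Denominator 1 − (1+r)^(−6) = 0.12111486.
P = 135.938 / 0.12111486 ≈ 1122.38.

$1,122.38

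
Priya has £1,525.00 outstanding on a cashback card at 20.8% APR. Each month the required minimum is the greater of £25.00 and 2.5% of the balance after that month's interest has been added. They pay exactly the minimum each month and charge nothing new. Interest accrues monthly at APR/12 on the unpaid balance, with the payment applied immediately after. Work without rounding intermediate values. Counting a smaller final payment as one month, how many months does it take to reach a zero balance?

Monthly rate r = 20.8%/12 = 1.73333% = 0.0173333.
While 2.5% of the post-interest balance exceeds £25.00, each month B ← (B·(1+r))·(1 − 0.025), i.e. B shrinks by the factor (1+r)·0.975 = 0.9919.
This holds for months 1–54. Entering month 55 the balance is £982.96; 2.5% of the post-interest balance is now below £25.00, so the flat £25.00 minimum applies from here.
From month 55 a fixed £25.00 at rate r clears £982.96 in 67 more payments. Total: 54 + 67 = 121 months.

121 months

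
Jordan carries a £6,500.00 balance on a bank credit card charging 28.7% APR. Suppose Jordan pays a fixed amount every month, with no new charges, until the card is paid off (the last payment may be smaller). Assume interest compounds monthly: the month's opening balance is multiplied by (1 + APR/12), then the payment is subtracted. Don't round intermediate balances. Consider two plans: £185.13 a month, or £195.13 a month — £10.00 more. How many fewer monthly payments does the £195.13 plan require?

10 fewer payments

Monthly rate r = 28.7%/12 = 2.39167% = 0.0239167.
At £185.13/mo: n = ⌈−ln(1 − rB₀/P)/ln(1+r)⌉ = 78 payments (last £86.39); total interest = total paid − £6,500.00 = £7,841.40.
At £195.13/mo: 68 payments (last £78.77); total interest £6,652.48.
Payments saved = 78 − 68 = 10.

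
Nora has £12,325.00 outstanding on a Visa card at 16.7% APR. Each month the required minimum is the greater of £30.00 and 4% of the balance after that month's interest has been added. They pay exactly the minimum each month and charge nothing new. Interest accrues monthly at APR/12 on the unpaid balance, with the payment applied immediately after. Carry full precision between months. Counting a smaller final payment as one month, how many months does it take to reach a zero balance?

135 months

Monthly rate r = 16.7%/12 = 1.39167% = 0.0139167.
While 4% of the post-interest balance exceeds £30.00, each month B ← (B·(1+r))·(1 − 0.04), i.e. B shrinks by the factor (1+r)·0.96 = 0.97336.
This holds for months 1–105. Entering month 106 the balance is £723.61; 4% of the post-interest balance is now below £30.00, so the flat £30.00 minimum applies from here.
From month 106 a fixed £30.00 at rate r clears £723.61 in 30 more payments. Total: 105 + 30 = 135 months.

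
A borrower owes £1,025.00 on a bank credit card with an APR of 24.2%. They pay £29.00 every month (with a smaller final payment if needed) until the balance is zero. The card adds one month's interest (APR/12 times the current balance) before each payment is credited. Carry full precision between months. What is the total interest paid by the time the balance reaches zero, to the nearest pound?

Monthly rate r = 24.2%/12 = 2.01667% = 0.0201667.
Payoff takes n = ⌈−ln(1 − rB₀/P)/ln(1+r)⌉ = ⌈62.483⌉ = 63 payments; the last is £14.07.
Total paid = 62·£29.00 + £14.07 = £1,812.07.
Total interest = total paid − principal = £1,812.07 − £1,025.00 = £787.07.

£787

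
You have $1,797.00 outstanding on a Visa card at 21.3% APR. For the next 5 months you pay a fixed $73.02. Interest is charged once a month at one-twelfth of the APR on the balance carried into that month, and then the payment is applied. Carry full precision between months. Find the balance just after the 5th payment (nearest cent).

$1,583.95

Monthly rate r = 21.3%/12 = 1.775% = 0.01775.
Each month: B ← B·(1+r) − $73.02.
Month 1: interest $31.90; balance after payment $1,755.88.
Month 2: interest $31.17; balance after payment $1,714.02.
Month 3: interest $30.42; balance after payment $1,671.43.
Month 4: interest $29.67; balance after payment $1,628.08.
Month 5: interest $28.90; balance after payment $1,583.95.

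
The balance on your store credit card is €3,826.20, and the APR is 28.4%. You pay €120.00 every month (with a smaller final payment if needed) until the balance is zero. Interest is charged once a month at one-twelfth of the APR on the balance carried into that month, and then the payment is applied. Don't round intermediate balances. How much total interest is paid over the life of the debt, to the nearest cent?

Monthly rate r = 28.4%/12 = 2.36667% = 0.0236667.
Payoff takes n = ⌈−ln(1 − rB₀/P)/ln(1+r)⌉ = ⌈60.062⌉ = 61 payments; the last is €7.55.
Total paid = 60·€120.00 + €7.55 = €7,207.55.
Total interest = total paid − principal = €7,207.55 − €3,826.20 = €3,381.35.

€3,381.35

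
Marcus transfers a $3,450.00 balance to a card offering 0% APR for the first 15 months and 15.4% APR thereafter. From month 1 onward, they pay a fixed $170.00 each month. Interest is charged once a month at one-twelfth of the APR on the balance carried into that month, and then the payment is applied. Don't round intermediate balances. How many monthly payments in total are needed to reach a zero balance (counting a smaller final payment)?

21 months

Promo months 1–15 at r₀ = 0%/12 = 0; months 16+ at r₁ = 15.4%/12 = 0.0128333.
After month 15 (no interest yet): B = $3,450.00 − 15·$170.00 = $900.00.
Then at r₁ with $170.00/mo: n₂ = −ln(1 − r₁·B/P)/ln(1+r₁) ≈ 5.52 → 6 more payments.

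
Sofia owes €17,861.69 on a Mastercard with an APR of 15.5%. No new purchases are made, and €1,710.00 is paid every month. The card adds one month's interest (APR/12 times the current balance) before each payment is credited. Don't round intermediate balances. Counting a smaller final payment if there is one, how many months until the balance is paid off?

12 payments

Monthly rate r = 15.5%/12 = 1.29167% = 0.0129167.
Recurrence: B ← B·(1+r) − €1,710.00.
Month 1: interest €230.71; balance after payment €16,382.40.
Month 2: interest €211.61; balance after payment €14,884.01.
Closed form: n = −ln(1 − rB₀/P)/ln(1+r) = −ln(0.86508)/ln(1.01292) ≈ 11.293, so the balance reaches zero during payment 12.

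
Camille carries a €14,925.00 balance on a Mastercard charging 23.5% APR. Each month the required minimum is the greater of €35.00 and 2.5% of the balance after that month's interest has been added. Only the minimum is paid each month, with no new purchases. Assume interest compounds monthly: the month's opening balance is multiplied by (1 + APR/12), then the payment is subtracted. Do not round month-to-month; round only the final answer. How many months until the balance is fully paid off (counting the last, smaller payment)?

Monthly rate r = 23.5%/12 = 1.95833% = 0.0195833.
While 2.5% of the post-interest balance exceeds €35.00, each month B ← (B·(1+r))·(1 − 0.025), i.e. B shrinks by the factor (1+r)·0.975 = 0.99409.
This holds for months 1–403. Entering month 404 the balance is €1,371.30; 2.5% of the post-interest balance is now below €35.00, so the flat €35.00 minimum applies from here.
From month 404 a fixed €35.00 at rate r clears €1,371.30 in 76 more payments. Total: 403 + 76 = 479 months.

479 months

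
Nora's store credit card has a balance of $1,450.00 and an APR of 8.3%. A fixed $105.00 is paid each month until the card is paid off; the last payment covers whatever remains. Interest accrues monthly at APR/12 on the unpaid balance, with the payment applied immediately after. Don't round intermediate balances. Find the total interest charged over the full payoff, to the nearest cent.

$79.35

Monthly rate r = 8.3%/12 = 0.691667% = 0.00691667.
Payoff takes n = ⌈−ln(1 − rB₀/P)/ln(1+r)⌉ = ⌈14.564⌉ = 15 payments; the last is $59.35.
Total paid = 14·$105.00 + $59.35 = $1,529.35.
Total interest = total paid − principal = $1,529.35 − $1,450.00 = $79.35.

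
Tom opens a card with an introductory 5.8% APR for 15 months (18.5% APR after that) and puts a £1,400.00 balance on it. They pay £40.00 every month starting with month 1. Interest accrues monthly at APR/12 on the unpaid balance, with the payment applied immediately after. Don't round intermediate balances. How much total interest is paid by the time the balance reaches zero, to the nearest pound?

Promo months 1–15 at r₀ = 5.8%/12 = 0.00483333; months 16+ at r₁ = 18.5%/12 = 0.0154167.
After month 15: iterate B ← B·(1+r₀) − £40.00 for 15 months → £884.28.
Then at r₁ with £40.00/mo: n₂ = −ln(1 − r₁·B/P)/ln(1+r₁) ≈ 27.24 → 28 more payments.
Total paid = 42·£40.00 + £9.67 = £1,689.67; interest = £1,689.67 − £1,400.00 = £289.67.

£290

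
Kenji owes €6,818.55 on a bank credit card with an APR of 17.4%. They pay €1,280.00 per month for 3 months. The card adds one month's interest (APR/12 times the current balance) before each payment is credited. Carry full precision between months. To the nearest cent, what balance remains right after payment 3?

€3,223.53

Monthly rate r = 17.4%/12 = 1.45% = 0.0145.
Each month: B ← B·(1+r) − €1,280.00.
Month 1: interest €98.87; balance after payment €5,637.42.
Month 2: interest €81.74; balance after payment €4,439.16.
Month 3: interest €64.37; balance after payment €3,223.53.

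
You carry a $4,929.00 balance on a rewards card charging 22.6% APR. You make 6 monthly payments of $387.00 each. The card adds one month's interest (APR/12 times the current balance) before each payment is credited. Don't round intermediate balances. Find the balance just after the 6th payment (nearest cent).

$3,078.76

Monthly rate r = 22.6%/12 = 1.88333% = 0.0188333.
Each month: B ← B·(1+r) − $387.00.
Month 1: interest $92.83; balance after payment $4,634.83.
Month 2: interest $87.29; balance after payment $4,335.12.
Month 3: interest $81.64; balance after payment $4,029.76.
Month 4: interest $75.89; balance after payment $3,718.66.
Month 5: interest $70.03; balance after payment $3,401.69.
Month 6: interest $64.07; balance after payment $3,078.76.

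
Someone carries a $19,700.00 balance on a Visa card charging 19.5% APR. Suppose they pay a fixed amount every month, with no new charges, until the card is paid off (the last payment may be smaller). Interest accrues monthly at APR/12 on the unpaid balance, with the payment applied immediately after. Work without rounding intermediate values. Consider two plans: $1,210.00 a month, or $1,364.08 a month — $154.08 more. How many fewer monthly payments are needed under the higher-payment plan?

3 fewer payments

Monthly rate r = 19.5%/12 = 1.625% = 0.01625.
At $1,210.00/mo: n = ⌈−ln(1 − rB₀/P)/ln(1+r)⌉ = 20 payments (last $77.63); total interest = total paid − $19,700.00 = $3,367.63.
At $1,364.08/mo: 17 payments (last $811.12); total interest $2,936.40.
Payments saved = 20 − 17 = 3.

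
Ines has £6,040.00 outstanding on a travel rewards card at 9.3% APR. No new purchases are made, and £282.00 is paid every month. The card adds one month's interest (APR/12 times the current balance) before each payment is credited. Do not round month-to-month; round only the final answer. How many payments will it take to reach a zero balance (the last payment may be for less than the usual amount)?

24 payments

Monthly rate r = 9.3%/12 = 0.775% = 0.00775.
Recurrence: B ← B·(1+r) − £282.00.
Month 1: interest £46.81; balance after payment £5,804.81.
Month 2: interest £44.99; balance after payment £5,567.80.
Closed form: n = −ln(1 − rB₀/P)/ln(1+r) = −ln(0.83401)/ln(1.00775) ≈ 23.512, so the balance reaches zero during payment 24.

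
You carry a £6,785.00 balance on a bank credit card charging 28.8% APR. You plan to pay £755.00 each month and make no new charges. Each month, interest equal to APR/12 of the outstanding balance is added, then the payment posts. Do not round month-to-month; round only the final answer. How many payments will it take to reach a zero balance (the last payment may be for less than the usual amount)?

11 payments

Monthly rate r = 28.8%/12 = 2.4% = 0.024.
Recurrence: B ← B·(1+r) − £755.00.
Month 1: interest £162.84; balance after payment £6,192.84.
Month 2: interest £148.63; balance after payment £5,586.47.
Closed form: n = −ln(1 − rB₀/P)/ln(1+r) = −ln(0.78432)/ln(1.024) ≈ 10.244, so the balance reaches zero during payment 11.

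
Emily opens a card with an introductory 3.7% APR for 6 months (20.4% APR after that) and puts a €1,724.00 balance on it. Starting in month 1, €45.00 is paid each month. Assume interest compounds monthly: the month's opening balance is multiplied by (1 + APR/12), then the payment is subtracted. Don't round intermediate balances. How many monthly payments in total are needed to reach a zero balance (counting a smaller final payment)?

Promo months 1–6 at r₀ = 3.7%/12 = 0.00308333; months 7+ at r₁ = 20.4%/12 = 0.017.
After month 6: iterate B ← B·(1+r₀) − €45.00 for 6 months → €1,484.05.
Then at r₁ with €45.00/mo: n₂ = −ln(1 − r₁·B/P)/ln(1+r₁) ≈ 48.79 → 49 more payments.

55 months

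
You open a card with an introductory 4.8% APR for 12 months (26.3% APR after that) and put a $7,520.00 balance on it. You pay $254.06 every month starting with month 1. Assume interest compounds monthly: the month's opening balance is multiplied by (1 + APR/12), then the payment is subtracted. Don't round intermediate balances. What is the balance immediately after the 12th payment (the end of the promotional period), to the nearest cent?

$4,772.31

Promo months 1–12 at r₀ = 4.8%/12 = 0.004; months 13+ at r₁ = 26.3%/12 = 0.0219167.
After month 12: iterate B ← B·(1+r₀) − $254.06 for 12 months → $4,772.31.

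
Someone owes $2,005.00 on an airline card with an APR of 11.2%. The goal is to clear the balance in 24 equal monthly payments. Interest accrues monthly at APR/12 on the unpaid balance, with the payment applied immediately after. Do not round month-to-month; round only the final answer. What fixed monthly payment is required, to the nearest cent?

$93.63

Monthly rate r = 11.2%/12 = 0.933333% = 0.00933333.
Level-payment amortization: P = B₀·r / (1 − (1+r)^(−n)) = 2005.00·0.00933333 / (1 − 1.00933^(−24)).
Denominator 1 − (1+r)^(−24) = 0.199854046.
P = 18.7133 / 0.199854046 ≈ 93.63.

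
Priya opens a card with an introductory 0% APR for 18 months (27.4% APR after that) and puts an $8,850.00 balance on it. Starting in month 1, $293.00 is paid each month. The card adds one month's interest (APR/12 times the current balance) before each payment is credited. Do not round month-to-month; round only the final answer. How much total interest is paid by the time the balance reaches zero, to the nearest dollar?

$664

Promo months 1–18 at r₀ = 0%/12 = 0; months 19+ at r₁ = 27.4%/12 = 0.0228333.
After month 18 (no interest yet): B = $8,850.00 − 18·$293.00 = $3,576.00.
Then at r₁ with $293.00/mo: n₂ = −ln(1 − r₁·B/P)/ln(1+r₁) ≈ 14.47 → 15 more payments.
Total paid = 32·$293.00 + $138.32 = $9,514.32; interest = $9,514.32 − $8,850.00 = $664.32.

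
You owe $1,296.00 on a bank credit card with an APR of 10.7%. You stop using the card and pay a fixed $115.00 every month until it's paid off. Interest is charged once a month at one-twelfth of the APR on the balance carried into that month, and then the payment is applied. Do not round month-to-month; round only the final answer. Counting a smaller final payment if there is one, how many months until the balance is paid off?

12 payments

Monthly rate r = 10.7%/12 = 0.891667% = 0.00891667.
Recurrence: B ← B·(1+r) − $115.00.
Month 1: interest $11.56; balance after payment $1,192.56.
Month 2: interest $10.63; balance after payment $1,088.19.
Closed form: n = −ln(1 − rB₀/P)/ln(1+r) = −ln(0.89951)/ln(1.00892) ≈ 11.930, so the balance reaches zero during payment 12.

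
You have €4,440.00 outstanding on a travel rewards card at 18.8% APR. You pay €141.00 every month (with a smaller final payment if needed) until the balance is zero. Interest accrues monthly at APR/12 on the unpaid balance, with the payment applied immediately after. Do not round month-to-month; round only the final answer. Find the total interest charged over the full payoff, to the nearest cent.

€1,727.14

Monthly rate r = 18.8%/12 = 1.56667% = 0.0156667.
Payoff takes n = ⌈−ln(1 − rB₀/P)/ln(1+r)⌉ = ⌈43.737⌉ = 44 payments; the last is €104.14.
Total paid = 43·€141.00 + €104.14 = €6,167.14.
Total interest = total paid − principal = €6,167.14 − €4,440.00 = €1,727.14.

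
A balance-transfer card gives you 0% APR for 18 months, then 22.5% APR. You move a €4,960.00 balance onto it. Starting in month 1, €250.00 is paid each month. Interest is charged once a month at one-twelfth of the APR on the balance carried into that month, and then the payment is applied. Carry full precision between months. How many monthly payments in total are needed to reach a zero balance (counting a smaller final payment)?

Promo months 1–18 at r₀ = 0%/12 = 0; months 19+ at r₁ = 22.5%/12 = 0.01875.
After month 18 (no interest yet): B = €4,960.00 − 18·€250.00 = €460.00.
Then at r₁ with €250.00/mo: n₂ = −ln(1 − r₁·B/P)/ln(1+r₁) ≈ 1.89 → 2 more payments.

20 payments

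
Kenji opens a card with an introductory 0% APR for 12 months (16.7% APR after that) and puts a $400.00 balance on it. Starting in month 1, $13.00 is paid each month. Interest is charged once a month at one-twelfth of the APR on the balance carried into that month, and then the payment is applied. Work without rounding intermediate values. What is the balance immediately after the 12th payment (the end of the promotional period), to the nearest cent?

$244.00

Promo months 1–12 at r₀ = 0%/12 = 0; months 13+ at r₁ = 16.7%/12 = 0.0139167.
After month 12 (no interest yet): B = $400.00 − 12·$13.00 = $244.00.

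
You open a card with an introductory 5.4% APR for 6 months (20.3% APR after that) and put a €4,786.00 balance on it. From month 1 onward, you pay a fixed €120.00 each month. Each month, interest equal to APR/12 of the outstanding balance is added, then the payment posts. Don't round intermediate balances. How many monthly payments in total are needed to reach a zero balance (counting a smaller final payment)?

Promo months 1–6 at r₀ = 5.4%/12 = 0.0045; months 7+ at r₁ = 20.3%/12 = 0.0169167.
After month 6: iterate B ← B·(1+r₀) − €120.00 for 6 months → €4,188.54.
Then at r₁ with €120.00/mo: n₂ = −ln(1 − r₁·B/P)/ln(1+r₁) ≈ 53.22 → 54 more payments.

60 payments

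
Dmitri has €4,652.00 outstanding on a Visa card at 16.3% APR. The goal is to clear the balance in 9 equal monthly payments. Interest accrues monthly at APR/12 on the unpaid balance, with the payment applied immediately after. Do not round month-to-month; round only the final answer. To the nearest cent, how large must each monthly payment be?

€552.63

Monthly rate r = 16.3%/12 = 1.35833% = 0.0135833.
Level-payment amortization: P = B₀·r / (1 − (1+r)^(−n)) = 4652.00·0.0135833 / (1 − 1.01358^(−9)).
Denominator 1 − (1+r)^(−9) = 0.114344439.
P = 63.1897 / 0.114344439 ≈ 552.63.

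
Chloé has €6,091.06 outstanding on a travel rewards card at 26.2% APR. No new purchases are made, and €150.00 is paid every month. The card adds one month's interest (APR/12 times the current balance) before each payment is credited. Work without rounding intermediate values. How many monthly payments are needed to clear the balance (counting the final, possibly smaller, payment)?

Monthly rate r = 26.2%/12 = 2.18333% = 0.0218333.
Recurrence: B ← B·(1+r) − €150.00.
Month 1: interest €132.99; balance after payment €6,074.05.
Month 2: interest €132.62; balance after payment €6,056.66.
Closed form: n = −ln(1 − rB₀/P)/ln(1+r) = −ln(0.11341)/ln(1.02183) ≈ 100.782, so the balance reaches zero during payment 101.

101 payments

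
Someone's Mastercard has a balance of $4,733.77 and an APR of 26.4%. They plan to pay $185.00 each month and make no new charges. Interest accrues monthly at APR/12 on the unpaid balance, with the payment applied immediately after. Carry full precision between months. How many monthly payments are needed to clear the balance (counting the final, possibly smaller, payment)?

Monthly rate r = 26.4%/12 = 2.2% = 0.022.
Recurrence: B ← B·(1+r) − $185.00.
Month 1: interest $104.14; balance after payment $4,652.91.
Month 2: interest $102.36; balance after payment $4,570.28.
Closed form: n = −ln(1 − rB₀/P)/ln(1+r) = −ln(0.43707)/ln(1.022) ≈ 38.034, so the balance reaches zero during payment 39.

39 payments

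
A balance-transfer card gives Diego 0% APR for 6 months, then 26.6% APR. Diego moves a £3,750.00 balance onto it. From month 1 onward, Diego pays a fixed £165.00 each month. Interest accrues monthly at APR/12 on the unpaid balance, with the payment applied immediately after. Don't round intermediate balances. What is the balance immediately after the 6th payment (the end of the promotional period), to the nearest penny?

£2,760.00

Promo months 1–6 at r₀ = 0%/12 = 0; months 7+ at r₁ = 26.6%/12 = 0.0221667.
After month 6 (no interest yet): B = £3,750.00 − 6·£165.00 = £2,760.00.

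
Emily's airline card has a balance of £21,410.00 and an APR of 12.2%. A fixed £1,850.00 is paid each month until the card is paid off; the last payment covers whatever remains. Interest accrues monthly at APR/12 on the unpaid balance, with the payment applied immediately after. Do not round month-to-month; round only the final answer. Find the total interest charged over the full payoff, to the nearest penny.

Monthly rate r = 12.2%/12 = 1.01667% = 0.0101667.
Payoff takes n = ⌈−ln(1 − rB₀/P)/ln(1+r)⌉ = ⌈12.375⌉ = 13 payments; the last is £695.75.
Total paid = 12·£1,850.00 + £695.75 = £22,895.75.
Total interest = total paid − principal = £22,895.75 − £21,410.00 = £1,485.75.

£1,485.75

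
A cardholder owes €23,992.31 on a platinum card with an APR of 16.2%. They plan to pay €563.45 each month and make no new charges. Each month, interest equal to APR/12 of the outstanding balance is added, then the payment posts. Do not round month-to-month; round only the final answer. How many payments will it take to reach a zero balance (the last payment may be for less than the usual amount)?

Monthly rate r = 16.2%/12 = 1.35% = 0.0135.
Recurrence: B ← B·(1+r) − €563.45.
Month 1: interest €323.90; balance after payment €23,752.76.
Month 2: interest €320.66; balance after payment €23,509.97.
Closed form: n = −ln(1 − rB₀/P)/ln(1+r) = −ln(0.42516)/ln(1.0135) ≈ 63.782, so the balance reaches zero during payment 64.

64 months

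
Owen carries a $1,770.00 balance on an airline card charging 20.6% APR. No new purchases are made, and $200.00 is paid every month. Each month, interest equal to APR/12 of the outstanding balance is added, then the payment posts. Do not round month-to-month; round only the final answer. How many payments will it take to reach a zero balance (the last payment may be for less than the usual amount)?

Monthly rate r = 20.6%/12 = 1.71667% = 0.0171667.
Recurrence: B ← B·(1+r) − $200.00.
Month 1: interest $30.39; balance after payment $1,600.38.
Month 2: interest $27.47; balance after payment $1,427.86.
Closed form: n = −ln(1 − rB₀/P)/ln(1+r) = −ln(0.84808)/ln(1.01717) ≈ 9.681, so the balance reaches zero during payment 10.

10 months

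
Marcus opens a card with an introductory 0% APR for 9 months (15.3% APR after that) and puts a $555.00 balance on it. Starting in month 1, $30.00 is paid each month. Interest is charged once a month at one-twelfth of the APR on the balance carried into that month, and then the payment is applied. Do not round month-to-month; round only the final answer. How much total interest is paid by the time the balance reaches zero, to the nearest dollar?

Promo months 1–9 at r₀ = 0%/12 = 0; months 10+ at r₁ = 15.3%/12 = 0.01275.
After month 9 (no interest yet): B = $555.00 − 9·$30.00 = $285.00.
Then at r₁ with $30.00/mo: n₂ = −ln(1 − r₁·B/P)/ln(1+r₁) ≈ 10.19 → 11 more payments.
Total paid = 19·$30.00 + $5.76 = $575.76; interest = $575.76 − $555.00 = $20.76.

$21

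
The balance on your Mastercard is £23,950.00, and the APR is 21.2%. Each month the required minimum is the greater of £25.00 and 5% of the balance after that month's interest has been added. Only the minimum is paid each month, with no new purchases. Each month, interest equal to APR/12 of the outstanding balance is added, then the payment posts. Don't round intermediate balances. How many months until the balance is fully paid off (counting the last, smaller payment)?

140 months

Monthly rate r = 21.2%/12 = 1.76667% = 0.0176667.
While 5% of the post-interest balance exceeds £25.00, each month B ← (B·(1+r))·(1 − 0.05), i.e. B shrinks by the factor (1+r)·0.95 = 0.96678.
This holds for months 1–116. Entering month 117 the balance is £475.87; 5% of the post-interest balance is now below £25.00, so the flat £25.00 minimum applies from here.
From month 117 a fixed £25.00 at rate r clears £475.87 in 24 more payments. Total: 116 + 24 = 140 months.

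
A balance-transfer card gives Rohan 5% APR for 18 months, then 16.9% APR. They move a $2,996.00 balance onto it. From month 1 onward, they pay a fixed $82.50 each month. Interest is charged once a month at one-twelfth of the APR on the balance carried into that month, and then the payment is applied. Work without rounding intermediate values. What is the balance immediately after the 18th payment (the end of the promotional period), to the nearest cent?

$1,690.06

Promo months 1–18 at r₀ = 5%/12 = 0.00416667; months 19+ at r₁ = 16.9%/12 = 0.0140833.
After month 18: iterate B ← B·(1+r₀) − $82.50 for 18 months → $1,690.06.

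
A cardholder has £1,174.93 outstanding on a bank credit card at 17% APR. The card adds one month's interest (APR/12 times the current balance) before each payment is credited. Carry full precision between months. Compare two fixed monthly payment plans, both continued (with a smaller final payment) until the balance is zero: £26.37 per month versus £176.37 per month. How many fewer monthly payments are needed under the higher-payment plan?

Monthly rate r = 17%/12 = 1.41667% = 0.0141667.
At £26.37/mo: n = ⌈−ln(1 − rB₀/P)/ln(1+r)⌉ = 71 payments (last £24.01); total interest = total paid − £1,174.93 = £694.98.
At £176.37/mo: 8 payments (last £8.31); total interest £67.97.
Payments saved = 71 − 8 = 63.

63 fewer payments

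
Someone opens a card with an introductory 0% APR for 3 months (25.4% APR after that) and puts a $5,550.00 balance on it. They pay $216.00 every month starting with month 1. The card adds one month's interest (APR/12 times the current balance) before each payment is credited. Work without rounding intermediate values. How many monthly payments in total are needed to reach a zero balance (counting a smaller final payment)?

35 months

Promo months 1–3 at r₀ = 0%/12 = 0; months 4+ at r₁ = 25.4%/12 = 0.0211667.
After month 3 (no interest yet): B = $5,550.00 − 3·$216.00 = $4,902.00.
Then at r₁ with $216.00/mo: n₂ = −ln(1 − r₁·B/P)/ln(1+r₁) ≈ 31.25 → 32 more payments.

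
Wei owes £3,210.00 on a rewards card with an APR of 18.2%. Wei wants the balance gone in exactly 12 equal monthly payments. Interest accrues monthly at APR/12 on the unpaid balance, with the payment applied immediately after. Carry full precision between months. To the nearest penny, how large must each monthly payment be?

£294.60

Monthly rate r = 18.2%/12 = 1.51667% = 0.0151667.
Level-payment amortization: P = B₀·r / (1 − (1+r)^(−n)) = 3210.00·0.0151667 / (1 − 1.01517^(−12)).
Denominator 1 − (1+r)^(−12) = 0.165258874.
P = 48.685 / 0.165258874 ≈ 294.60.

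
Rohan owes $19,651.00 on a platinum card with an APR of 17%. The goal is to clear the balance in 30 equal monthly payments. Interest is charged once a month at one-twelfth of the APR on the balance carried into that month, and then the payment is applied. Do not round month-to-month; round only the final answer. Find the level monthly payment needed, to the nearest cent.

$808.62

Monthly rate r = 17%/12 = 1.41667% = 0.0141667.
Level-payment amortization: P = B₀·r / (1 − (1+r)^(−n)) = 19651.00·0.0141667 / (1 − 1.01417^(−30)).
Denominator 1 − (1+r)^(−30) = 0.344277578.
P = 278.389 / 0.344277578 ≈ 808.62.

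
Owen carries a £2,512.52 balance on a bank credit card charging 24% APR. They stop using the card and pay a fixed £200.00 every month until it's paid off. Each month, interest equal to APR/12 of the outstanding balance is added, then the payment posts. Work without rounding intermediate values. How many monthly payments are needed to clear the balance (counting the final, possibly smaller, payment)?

Monthly rate r = 24%/12 = 2% = 0.02.
Recurrence: B ← B·(1+r) − £200.00.
Month 1: interest £50.25; balance after payment £2,362.77.
Month 2: interest £47.26; balance after payment £2,210.03.
Closed form: n = −ln(1 − rB₀/P)/ln(1+r) = −ln(0.74875)/ln(1.02) ≈ 14.612, so the balance reaches zero during payment 15.

15 months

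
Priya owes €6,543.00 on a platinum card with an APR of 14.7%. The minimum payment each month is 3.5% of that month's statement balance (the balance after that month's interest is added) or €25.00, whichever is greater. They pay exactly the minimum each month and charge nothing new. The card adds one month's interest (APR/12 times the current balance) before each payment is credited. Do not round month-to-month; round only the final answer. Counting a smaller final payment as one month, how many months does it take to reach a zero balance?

130 months

Monthly rate r = 14.7%/12 = 1.225% = 0.01225.
While 3.5% of the post-interest balance exceeds €25.00, each month B ← (B·(1+r))·(1 − 0.035), i.e. B shrinks by the factor (1+r)·0.965 = 0.97682.
This holds for months 1–95. Entering month 96 the balance is €705.04; 3.5% of the post-interest balance is now below €25.00, so the flat €25.00 minimum applies from here.
From month 96 a fixed €25.00 at rate r clears €705.04 in 35 more payments. Total: 95 + 35 = 130 months.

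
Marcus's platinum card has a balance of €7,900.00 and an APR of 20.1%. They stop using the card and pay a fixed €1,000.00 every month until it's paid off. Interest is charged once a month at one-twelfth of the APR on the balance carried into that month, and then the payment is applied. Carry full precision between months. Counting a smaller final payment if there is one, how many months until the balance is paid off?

Monthly rate r = 20.1%/12 = 1.675% = 0.01675.
Recurrence: B ← B·(1+r) − €1,000.00.
Month 1: interest €132.33; balance after payment €7,032.32.
Month 2: interest €117.79; balance after payment €6,150.12.
Closed form: n = −ln(1 − rB₀/P)/ln(1+r) = −ln(0.86767)/ln(1.01675) ≈ 8.545, so the balance reaches zero during payment 9.

9 payments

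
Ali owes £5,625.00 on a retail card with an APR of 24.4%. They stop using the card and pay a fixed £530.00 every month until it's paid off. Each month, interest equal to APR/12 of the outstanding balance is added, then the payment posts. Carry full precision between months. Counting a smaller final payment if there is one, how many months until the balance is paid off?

13 months

Monthly rate r = 24.4%/12 = 2.03333% = 0.0203333.
Recurrence: B ← B·(1+r) − £530.00.
Month 1: interest £114.37; balance after payment £5,209.38.
Month 2: interest £105.92; balance after payment £4,785.30.
Closed form: n = −ln(1 − rB₀/P)/ln(1+r) = −ln(0.7842)/ln(1.02033) ≈ 12.077, so the balance reaches zero during payment 13.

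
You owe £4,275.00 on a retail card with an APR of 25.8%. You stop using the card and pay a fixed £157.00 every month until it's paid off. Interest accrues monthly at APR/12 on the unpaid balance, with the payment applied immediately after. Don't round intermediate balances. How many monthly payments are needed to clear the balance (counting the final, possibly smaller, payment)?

42 months

Monthly rate r = 25.8%/12 = 2.15% = 0.0215.
Recurrence: B ← B·(1+r) − £157.00.
Month 1: interest £91.91; balance after payment £4,209.91.
Month 2: interest £90.51; balance after payment £4,143.43.
Closed form: n = −ln(1 − rB₀/P)/ln(1+r) = −ln(0.41457)/ln(1.0215) ≈ 41.393, so the balance reaches zero during payment 42.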